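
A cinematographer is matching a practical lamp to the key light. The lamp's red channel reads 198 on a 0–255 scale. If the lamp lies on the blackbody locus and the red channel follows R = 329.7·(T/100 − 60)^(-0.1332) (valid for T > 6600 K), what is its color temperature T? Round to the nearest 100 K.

(t − 60)^(-0.1332) = 198/329.7 = 0.60055.
t − 60 = 0.60055^(1/-0.1332) = 0.60055^(-7.508) = 45.980, so t = 105.980.
T = 100·t = 10598 K → 10600 K to the nearest 100 K.

10600 K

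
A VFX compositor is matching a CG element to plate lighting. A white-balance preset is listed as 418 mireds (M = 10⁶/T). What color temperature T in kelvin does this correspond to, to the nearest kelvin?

2392 K

T = 10⁶ / 418 = 2392.34 K → 2392 K.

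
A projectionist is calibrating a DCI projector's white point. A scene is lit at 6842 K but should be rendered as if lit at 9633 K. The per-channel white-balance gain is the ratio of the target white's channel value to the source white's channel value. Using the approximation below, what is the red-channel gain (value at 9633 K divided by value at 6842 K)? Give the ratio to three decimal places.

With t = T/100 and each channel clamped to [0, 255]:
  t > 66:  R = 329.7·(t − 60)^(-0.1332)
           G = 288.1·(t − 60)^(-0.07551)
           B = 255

0.823

At 6842 K (t = 68.42):
  R = 329.7·(68.42 − 60)^(-0.1332) = 329.7·8.42^(-0.1332) = 329.7·0.75292 = 248.237.
At 9633 K (t = 96.33):
  R = 329.7·(96.33 − 60)^(-0.1332) = 329.7·36.33^(-0.1332) = 329.7·0.61969 = 204.311.
Gain = 204.311 / 248.237 = 0.8230 → 0.823.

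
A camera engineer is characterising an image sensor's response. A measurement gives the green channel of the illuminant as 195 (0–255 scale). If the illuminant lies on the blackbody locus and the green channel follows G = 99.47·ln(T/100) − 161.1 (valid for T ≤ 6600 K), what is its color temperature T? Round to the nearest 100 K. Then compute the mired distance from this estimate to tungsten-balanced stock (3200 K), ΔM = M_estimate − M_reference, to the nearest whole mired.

-35 mireds

ln t = (195 + 161.1) / 99.47 = 3.5800.
t = e^3.5800 = 35.873.
T = 100·t = 3587 K → 3600 K to the nearest 100 K.
M_estimate = 10⁶/3600 = 277.78; M_reference = 10⁶/3200 = 312.50.
ΔM = 277.78 − 312.50 = -34.72 → -35 mireds.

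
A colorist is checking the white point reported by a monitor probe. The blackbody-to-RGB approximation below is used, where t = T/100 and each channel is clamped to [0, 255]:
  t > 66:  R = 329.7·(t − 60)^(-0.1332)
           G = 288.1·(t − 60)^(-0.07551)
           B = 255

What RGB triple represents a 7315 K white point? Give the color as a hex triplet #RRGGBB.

t = 7315/100 = 73.15; the t > 66 branch applies.
R = 329.7·(73.15 − 60)^(-0.1332) = 329.7·13.15^(-0.1332) = 329.7·0.70951 = 233.926.
G = 288.1·(73.15 − 60)^(-0.07551) = 288.1·13.15^(-0.07551) = 288.1·0.82321 = 237.166.
B = 255 by definition for t > 66.
Rounded: (234, 237, 255).
In hex: #EAEDFF.

#EAEDFF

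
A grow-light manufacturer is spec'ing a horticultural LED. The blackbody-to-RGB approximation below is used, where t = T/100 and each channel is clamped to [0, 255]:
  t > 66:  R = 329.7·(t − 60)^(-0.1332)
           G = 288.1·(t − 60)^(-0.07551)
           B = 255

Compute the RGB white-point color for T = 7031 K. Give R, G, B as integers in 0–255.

t = 7031/100 = 70.31; the t > 66 branch applies.
R = 329.7·(70.31 − 60)^(-0.1332) = 329.7·10.31^(-0.1332) = 329.7·0.73288 = 241.631.
G = 288.1·(70.31 − 60)^(-0.07551) = 288.1·10.31^(-0.07551) = 288.1·0.83847 = 241.564.
B = 255 by definition for t > 66.
Rounded: (242, 242, 255).

R=242, G=242, B=255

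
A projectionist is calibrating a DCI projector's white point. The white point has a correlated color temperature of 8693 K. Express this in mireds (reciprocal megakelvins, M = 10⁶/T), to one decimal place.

M = 10⁶ / 8693 = 115.035 → 115.0 mireds.

115.0 mireds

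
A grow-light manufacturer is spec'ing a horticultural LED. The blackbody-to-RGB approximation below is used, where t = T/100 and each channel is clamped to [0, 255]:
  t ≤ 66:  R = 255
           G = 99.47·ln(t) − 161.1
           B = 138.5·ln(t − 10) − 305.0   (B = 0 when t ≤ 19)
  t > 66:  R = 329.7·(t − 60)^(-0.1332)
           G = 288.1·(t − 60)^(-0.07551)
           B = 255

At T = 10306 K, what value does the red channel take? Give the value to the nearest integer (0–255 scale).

t = 10306/100 = 103.06; the t > 66 branch applies.
R = 329.7·(103.06 − 60)^(-0.1332) = 329.7·43.06^(-0.1332) = 329.7·0.60582 = 199.738.
Rounded: 200.

200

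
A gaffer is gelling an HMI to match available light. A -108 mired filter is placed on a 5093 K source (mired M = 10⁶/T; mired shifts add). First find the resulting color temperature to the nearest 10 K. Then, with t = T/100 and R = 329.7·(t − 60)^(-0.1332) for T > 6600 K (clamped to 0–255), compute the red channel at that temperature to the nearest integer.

M_in = 10⁶/5093 = 196.35; M_out = 196.35 + (-108) = 88.35.
T_out = 10⁶/88.35 = 11318.9 K → 11320 K; t = 113.2.
R = 329.7·(113.2 − 60)^(-0.1332) = 329.7·53.2^(-0.1332) = 329.7·0.58899 = 194.190.
Rounded: 194.

194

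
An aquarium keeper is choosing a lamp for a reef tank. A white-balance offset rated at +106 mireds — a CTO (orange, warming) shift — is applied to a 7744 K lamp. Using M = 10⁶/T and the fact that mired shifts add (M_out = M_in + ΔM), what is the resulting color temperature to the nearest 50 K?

4250 K

M_in = 10⁶/7744 = 129.13 mireds.
M_out = 129.13 + (+106) = 235.13 mireds.
T_out = 10⁶/235.13 = 4252.9 K → 4250 K.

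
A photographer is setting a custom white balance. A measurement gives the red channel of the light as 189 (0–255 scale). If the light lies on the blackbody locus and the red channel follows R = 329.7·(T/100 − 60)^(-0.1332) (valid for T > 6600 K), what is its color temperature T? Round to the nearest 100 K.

12500 K

(t − 60)^(-0.1332) = 189/329.7 = 0.57325.
t − 60 = 0.57325^(1/-0.1332) = 0.57325^(-7.508) = 65.199, so t = 125.199.
T = 100·t = 12520 K → 12500 K to the nearest 100 K.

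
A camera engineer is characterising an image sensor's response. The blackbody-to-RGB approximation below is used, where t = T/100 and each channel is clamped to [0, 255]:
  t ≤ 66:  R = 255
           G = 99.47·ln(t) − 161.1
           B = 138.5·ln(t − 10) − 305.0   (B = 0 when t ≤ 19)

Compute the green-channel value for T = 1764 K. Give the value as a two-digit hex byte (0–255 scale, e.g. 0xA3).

t = 1764/100 = 17.64; the t ≤ 66 branch applies.
G = 99.47·ln 17.64 − 161.1 = 99.47·2.8702 − 161.1 = 124.396.
Rounded: 124; in hex, 0x7C.

0x7C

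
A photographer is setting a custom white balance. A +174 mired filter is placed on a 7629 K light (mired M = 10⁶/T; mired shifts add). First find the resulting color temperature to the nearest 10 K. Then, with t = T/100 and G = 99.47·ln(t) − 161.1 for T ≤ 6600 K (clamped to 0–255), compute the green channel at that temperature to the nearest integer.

186

M_in = 10⁶/7629 = 131.08; M_out = 131.08 + (+174) = 305.08.
T_out = 10⁶/305.08 = 3277.8 K → 3280 K; t = 32.8.
G = 99.47·ln 32.8 − 161.1 = 99.47·3.4904 − 161.1 = 186.093.
Rounded: 186.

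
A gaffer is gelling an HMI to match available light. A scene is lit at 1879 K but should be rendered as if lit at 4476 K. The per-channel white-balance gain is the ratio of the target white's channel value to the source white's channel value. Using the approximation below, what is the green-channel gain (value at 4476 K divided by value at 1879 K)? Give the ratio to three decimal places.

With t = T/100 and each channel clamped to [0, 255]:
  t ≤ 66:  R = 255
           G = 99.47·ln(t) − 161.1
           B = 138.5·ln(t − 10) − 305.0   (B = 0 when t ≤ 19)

1.661

At 1879 K (t = 18.79):
  G = 99.47·ln 18.79 − 161.1 = 99.47·2.9333 − 161.1 = 130.678.
At 4476 K (t = 44.76):
  G = 99.47·ln 44.76 − 161.1 = 99.47·3.8013 − 161.1 = 217.017.
Gain = 217.017 / 130.678 = 1.6607 → 1.661.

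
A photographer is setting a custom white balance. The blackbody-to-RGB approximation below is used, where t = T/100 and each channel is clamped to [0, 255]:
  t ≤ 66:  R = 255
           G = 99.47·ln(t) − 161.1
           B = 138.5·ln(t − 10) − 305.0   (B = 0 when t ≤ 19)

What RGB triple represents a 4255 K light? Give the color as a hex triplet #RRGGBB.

t = 4255/100 = 42.55; the t ≤ 66 branch applies.
R = 255 by definition for t ≤ 66.
G = 99.47·ln 42.55 − 161.1 = 99.47·3.7507 − 161.1 = 211.980.
B = 138.5·ln(42.55 − 10) − 305.0 = 138.5·ln 32.55 − 305.0 = 138.5·3.4828 − 305.0 = 177.365.
Rounded: (255, 212, 177).
In hex: #FFD4B1.

#FFD4B1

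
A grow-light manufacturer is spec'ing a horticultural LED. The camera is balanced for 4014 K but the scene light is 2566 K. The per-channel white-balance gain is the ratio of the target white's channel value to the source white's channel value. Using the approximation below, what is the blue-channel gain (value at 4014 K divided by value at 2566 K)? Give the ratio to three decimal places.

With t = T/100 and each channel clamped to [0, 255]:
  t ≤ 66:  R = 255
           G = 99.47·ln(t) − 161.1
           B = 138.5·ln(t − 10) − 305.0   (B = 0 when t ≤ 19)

At 2566 K (t = 25.66):
  B = 138.5·ln(25.66 − 10) − 305.0 = 138.5·ln 15.66 − 305.0 = 138.5·2.7511 − 305.0 = 76.029.
At 4014 K (t = 40.14):
  B = 138.5·ln(40.14 − 10) − 305.0 = 138.5·ln 30.14 − 305.0 = 138.5·3.4059 − 305.0 = 166.711.
Gain = 166.711 / 76.029 = 2.1927 → 2.193.

2.193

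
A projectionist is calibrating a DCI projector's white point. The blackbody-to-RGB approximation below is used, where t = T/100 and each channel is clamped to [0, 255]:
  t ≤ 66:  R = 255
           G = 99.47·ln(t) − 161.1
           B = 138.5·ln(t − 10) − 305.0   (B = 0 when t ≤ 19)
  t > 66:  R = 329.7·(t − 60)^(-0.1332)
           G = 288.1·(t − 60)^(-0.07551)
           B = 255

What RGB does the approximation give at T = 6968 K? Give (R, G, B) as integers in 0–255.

(244, 243, 255)

t = 6968/100 = 69.68; the t > 66 branch applies.
R = 329.7·(69.68 − 60)^(-0.1332) = 329.7·9.68^(-0.1332) = 329.7·0.73906 = 243.669.
G = 288.1·(69.68 − 60)^(-0.07551) = 288.1·9.68^(-0.07551) = 288.1·0.84247 = 242.717.
B = 255 by definition for t > 66.
Rounded: (244, 243, 255).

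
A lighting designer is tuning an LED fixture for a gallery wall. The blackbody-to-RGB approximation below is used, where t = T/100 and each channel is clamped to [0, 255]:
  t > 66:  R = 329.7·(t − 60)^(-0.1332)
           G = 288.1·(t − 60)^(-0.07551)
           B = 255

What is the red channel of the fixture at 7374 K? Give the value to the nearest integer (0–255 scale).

t = 7374/100 = 73.74; the t > 66 branch applies.
R = 329.7·(73.74 − 60)^(-0.1332) = 329.7·13.74^(-0.1332) = 329.7·0.70538 = 232.562.
Rounded: 233.

233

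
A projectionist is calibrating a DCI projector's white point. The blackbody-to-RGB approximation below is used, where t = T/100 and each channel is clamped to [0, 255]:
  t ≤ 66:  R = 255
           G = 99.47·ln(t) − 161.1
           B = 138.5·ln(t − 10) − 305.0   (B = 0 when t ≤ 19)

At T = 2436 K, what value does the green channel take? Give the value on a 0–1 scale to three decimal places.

0.614

t = 2436/100 = 24.36; the t ≤ 66 branch applies.
G = 99.47·ln 24.36 − 161.1 = 99.47·3.1929 − 161.1 = 156.502.
On a 0–1 scale: 156.502/255 = 0.6137 → 0.614.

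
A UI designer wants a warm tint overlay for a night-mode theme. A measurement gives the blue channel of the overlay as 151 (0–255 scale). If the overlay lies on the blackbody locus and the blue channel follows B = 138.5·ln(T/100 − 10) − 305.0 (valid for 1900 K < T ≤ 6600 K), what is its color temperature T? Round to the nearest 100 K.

ln(t − 10) = (151 + 305.0) / 138.5 = 3.2924.
t − 10 = e^3.2924 = 26.908, so t = 36.908.
T = 100·t = 3691 K → 3700 K to the nearest 100 K.

3700 K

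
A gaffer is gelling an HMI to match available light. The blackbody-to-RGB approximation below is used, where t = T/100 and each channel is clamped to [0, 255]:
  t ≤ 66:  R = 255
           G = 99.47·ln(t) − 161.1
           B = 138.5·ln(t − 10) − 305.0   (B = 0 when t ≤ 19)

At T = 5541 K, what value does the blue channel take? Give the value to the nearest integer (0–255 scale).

t = 5541/100 = 55.41; the t ≤ 66 branch applies.
B = 138.5·ln(55.41 − 10) − 305.0 = 138.5·ln 45.41 − 305.0 = 138.5·3.8157 − 305.0 = 223.479.
Rounded: 223.

223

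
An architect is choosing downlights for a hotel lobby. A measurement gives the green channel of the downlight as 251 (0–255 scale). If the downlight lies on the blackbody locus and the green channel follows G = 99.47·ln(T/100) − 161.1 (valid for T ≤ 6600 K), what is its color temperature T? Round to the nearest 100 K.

ln t = (251 + 161.1) / 99.47 = 4.1430.
t = e^4.1430 = 62.989.
T = 100·t = 6299 K → 6300 K to the nearest 100 K.

6300 K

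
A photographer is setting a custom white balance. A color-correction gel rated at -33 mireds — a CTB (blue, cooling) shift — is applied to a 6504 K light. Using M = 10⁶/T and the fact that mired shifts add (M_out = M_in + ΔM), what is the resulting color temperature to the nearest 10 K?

8280 K

M_in = 10⁶/6504 = 153.75 mireds.
M_out = 153.75 + (-33) = 120.75 mireds.
T_out = 10⁶/120.75 = 8281.5 K → 8280 K.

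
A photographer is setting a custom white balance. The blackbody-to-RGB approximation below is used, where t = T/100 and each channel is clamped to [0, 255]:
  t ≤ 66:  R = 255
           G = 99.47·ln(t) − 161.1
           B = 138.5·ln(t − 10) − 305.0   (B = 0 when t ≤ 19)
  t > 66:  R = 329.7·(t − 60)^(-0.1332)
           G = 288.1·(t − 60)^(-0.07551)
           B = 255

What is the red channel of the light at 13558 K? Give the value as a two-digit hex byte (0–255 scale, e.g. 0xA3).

0xB9

t = 13558/100 = 135.58; the t > 66 branch applies.
R = 329.7·(135.58 − 60)^(-0.1332) = 329.7·75.58^(-0.1332) = 329.7·0.56208 = 185.317.
Rounded: 185; in hex, 0xB9.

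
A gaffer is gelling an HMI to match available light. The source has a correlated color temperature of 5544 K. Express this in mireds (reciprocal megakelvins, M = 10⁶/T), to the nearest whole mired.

M = 10⁶ / 5544 = 180.375 → 180 mireds.

180 mireds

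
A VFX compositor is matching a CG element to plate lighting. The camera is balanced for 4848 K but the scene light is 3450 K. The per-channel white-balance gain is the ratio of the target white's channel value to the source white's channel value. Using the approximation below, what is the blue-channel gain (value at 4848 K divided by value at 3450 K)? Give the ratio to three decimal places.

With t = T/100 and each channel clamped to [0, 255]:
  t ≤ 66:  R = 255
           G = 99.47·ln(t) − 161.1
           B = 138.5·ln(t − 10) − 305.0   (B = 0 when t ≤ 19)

At 3450 K (t = 34.5):
  B = 138.5·ln(34.5 − 10) − 305.0 = 138.5·ln 24.5 − 305.0 = 138.5·3.1987 − 305.0 = 138.016.
At 4848 K (t = 48.48):
  B = 138.5·ln(48.48 − 10) − 305.0 = 138.5·ln 38.48 − 305.0 = 138.5·3.6501 − 305.0 = 200.544.
Gain = 200.544 / 138.016 = 1.4530 → 1.453.

1.453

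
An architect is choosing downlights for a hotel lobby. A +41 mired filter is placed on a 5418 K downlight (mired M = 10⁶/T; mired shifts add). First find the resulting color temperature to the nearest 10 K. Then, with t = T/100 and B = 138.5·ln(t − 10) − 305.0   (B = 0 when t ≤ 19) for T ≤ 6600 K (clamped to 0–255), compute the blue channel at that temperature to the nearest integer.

M_in = 10⁶/5418 = 184.57; M_out = 184.57 + (+41) = 225.57.
T_out = 10⁶/225.57 = 4433.2 K → 4430 K; t = 44.3.
B = 138.5·ln(44.3 − 10) − 305.0 = 138.5·ln 34.3 − 305.0 = 138.5·3.5351 − 305.0 = 184.618.
Rounded: 185.

185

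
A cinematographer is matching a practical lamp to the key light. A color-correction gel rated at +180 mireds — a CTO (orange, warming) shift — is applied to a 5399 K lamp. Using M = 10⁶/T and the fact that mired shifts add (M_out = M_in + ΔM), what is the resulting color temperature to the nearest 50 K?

M_in = 10⁶/5399 = 185.22 mireds.
M_out = 185.22 + (+180) = 365.22 mireds.
T_out = 10⁶/365.22 = 2738.1 K → 2750 K.

2750 K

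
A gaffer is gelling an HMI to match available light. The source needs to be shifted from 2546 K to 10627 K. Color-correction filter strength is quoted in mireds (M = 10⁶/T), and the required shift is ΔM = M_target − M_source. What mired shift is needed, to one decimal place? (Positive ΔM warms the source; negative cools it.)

M_source = 10⁶/2546 = 392.773; M_target = 10⁶/10627 = 94.100.
ΔM = 94.100 − 392.773 = -298.673 → -298.7 mireds, a cooling shift.

-298.7 mireds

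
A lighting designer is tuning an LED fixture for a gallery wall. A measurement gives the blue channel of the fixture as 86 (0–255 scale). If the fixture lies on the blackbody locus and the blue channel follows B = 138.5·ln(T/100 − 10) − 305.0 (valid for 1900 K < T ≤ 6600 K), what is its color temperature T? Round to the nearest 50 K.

2700 K

ln(t − 10) = (86 + 305.0) / 138.5 = 2.8231.
t − 10 = e^2.8231 = 16.829, so t = 26.829.
T = 100·t = 2683 K → 2700 K to the nearest 50 K.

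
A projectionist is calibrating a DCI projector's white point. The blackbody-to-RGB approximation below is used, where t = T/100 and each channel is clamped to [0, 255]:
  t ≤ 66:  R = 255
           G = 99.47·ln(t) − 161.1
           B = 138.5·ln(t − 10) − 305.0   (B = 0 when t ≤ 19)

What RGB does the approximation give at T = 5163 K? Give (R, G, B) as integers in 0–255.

t = 5163/100 = 51.63; the t ≤ 66 branch applies.
R = 255 by definition for t ≤ 66.
G = 99.47·ln 51.63 − 161.1 = 99.47·3.9441 − 161.1 = 231.220.
B = 138.5·ln(51.63 − 10) − 305.0 = 138.5·ln 41.63 − 305.0 = 138.5·3.7288 − 305.0 = 211.442.
Rounded: (255, 231, 211).

(255, 231, 211)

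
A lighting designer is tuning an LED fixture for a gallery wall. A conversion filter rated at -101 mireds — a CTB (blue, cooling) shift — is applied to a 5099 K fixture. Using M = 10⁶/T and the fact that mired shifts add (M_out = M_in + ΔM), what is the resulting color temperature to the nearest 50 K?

M_in = 10⁶/5099 = 196.12 mireds.
M_out = 196.12 + (-101) = 95.12 mireds.
T_out = 10⁶/95.12 = 10513.4 K → 10500 K.

10500 K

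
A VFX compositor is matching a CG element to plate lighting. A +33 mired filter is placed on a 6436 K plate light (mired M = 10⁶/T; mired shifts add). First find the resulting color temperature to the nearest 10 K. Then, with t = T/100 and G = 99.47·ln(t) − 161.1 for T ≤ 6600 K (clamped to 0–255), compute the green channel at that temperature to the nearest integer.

234

M_in = 10⁶/6436 = 155.38; M_out = 155.38 + (+33) = 188.38.
T_out = 10⁶/188.38 = 5308.5 K → 5310 K; t = 53.1.
G = 99.47·ln 53.1 − 161.1 = 99.47·3.9722 − 161.1 = 234.012.
Rounded: 234.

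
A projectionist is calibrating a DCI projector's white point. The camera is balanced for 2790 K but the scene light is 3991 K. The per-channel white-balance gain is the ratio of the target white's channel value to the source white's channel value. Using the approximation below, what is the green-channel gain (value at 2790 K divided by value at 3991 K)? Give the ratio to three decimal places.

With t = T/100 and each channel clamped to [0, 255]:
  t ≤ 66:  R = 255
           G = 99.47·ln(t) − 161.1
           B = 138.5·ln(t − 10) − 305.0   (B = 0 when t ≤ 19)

At 3991 K (t = 39.91):
  G = 99.47·ln 39.91 − 161.1 = 99.47·3.6866 − 161.1 = 205.609.
At 2790 K (t = 27.9):
  G = 99.47·ln 27.9 − 161.1 = 99.47·3.3286 − 161.1 = 169.998.
Gain = 169.998 / 205.609 = 0.8268 → 0.827.

0.827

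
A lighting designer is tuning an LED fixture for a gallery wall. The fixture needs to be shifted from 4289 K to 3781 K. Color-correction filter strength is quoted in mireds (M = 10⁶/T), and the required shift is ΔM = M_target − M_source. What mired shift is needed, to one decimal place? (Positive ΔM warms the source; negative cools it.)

M_source = 10⁶/4289 = 233.155; M_target = 10⁶/3781 = 264.480.
ΔM = 264.480 − 233.155 = 31.326 → +31.3 mireds, a warming shift.

+31.3 mireds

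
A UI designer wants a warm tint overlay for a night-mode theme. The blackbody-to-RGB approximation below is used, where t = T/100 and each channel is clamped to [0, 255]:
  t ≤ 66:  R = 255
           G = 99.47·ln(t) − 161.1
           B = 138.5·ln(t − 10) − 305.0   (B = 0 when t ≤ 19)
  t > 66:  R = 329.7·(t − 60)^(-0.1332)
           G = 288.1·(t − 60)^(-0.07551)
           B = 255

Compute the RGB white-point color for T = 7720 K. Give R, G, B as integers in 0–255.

R=226, G=232, B=255

t = 7720/100 = 77.2; the t > 66 branch applies.
R = 329.7·(77.2 − 60)^(-0.1332) = 329.7·17.2^(-0.1332) = 329.7·0.68459 = 225.708.
G = 288.1·(77.2 − 60)^(-0.07551) = 288.1·17.2^(-0.07551) = 288.1·0.80669 = 232.407.
B = 255 by definition for t > 66.
Rounded: (226, 232, 255).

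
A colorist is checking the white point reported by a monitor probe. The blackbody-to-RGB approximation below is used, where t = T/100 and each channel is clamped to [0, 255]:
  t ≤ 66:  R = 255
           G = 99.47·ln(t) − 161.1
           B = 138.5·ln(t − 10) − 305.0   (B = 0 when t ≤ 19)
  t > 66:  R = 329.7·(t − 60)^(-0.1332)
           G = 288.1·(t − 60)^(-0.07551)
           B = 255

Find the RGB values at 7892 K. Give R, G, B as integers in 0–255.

t = 7892/100 = 78.92; the t > 66 branch applies.
R = 329.7·(78.92 − 60)^(-0.1332) = 329.7·18.92^(-0.1332) = 329.7·0.67595 = 222.860.
G = 288.1·(78.92 − 60)^(-0.07551) = 288.1·18.92^(-0.07551) = 288.1·0.80090 = 230.740.
B = 255 by definition for t > 66.
Rounded: (223, 231, 255).

R=223, G=231, B=255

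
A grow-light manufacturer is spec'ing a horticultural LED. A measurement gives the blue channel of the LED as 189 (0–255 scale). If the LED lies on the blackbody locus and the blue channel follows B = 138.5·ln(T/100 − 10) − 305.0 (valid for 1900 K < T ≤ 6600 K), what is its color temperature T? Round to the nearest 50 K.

4550 K

ln(t − 10) = (189 + 305.0) / 138.5 = 3.5668.
t − 10 = e^3.5668 = 35.403, so t = 45.403.
T = 100·t = 4540 K → 4550 K to the nearest 50 K.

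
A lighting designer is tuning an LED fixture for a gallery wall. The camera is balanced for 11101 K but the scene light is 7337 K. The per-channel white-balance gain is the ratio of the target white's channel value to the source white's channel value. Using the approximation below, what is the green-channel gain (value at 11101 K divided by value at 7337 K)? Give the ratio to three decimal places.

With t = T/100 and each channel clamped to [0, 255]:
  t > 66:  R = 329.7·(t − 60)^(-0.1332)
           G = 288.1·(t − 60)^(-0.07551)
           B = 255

At 7337 K (t = 73.37):
  G = 288.1·(73.37 − 60)^(-0.07551) = 288.1·13.37^(-0.07551) = 288.1·0.82218 = 236.869.
At 11101 K (t = 111.01):
  G = 288.1·(111.01 − 60)^(-0.07551) = 288.1·51.01^(-0.07551) = 288.1·0.74311 = 214.091.
Gain = 214.091 / 236.869 = 0.9038 → 0.904.

0.904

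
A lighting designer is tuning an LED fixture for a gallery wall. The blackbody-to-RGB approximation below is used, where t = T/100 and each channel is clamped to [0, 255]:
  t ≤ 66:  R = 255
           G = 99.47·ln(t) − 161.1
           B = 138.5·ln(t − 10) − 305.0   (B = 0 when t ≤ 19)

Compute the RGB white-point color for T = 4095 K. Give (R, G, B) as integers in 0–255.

t = 4095/100 = 40.95; the t ≤ 66 branch applies.
R = 255 by definition for t ≤ 66.
G = 99.47·ln 40.95 − 161.1 = 99.47·3.7124 − 161.1 = 208.168.
B = 138.5·ln(40.95 − 10) − 305.0 = 138.5·ln 30.95 − 305.0 = 138.5·3.4324 − 305.0 = 170.384.
Rounded: (255, 208, 170).

(255, 208, 170)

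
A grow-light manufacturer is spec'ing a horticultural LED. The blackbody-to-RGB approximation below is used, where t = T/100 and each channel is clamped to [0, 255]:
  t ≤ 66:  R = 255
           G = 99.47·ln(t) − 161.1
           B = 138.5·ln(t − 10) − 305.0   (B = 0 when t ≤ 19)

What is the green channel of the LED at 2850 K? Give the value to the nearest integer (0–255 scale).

t = 2850/100 = 28.5; the t ≤ 66 branch applies.
G = 99.47·ln 28.5 − 161.1 = 99.47·3.3499 − 161.1 = 172.115.
Rounded: 172.

172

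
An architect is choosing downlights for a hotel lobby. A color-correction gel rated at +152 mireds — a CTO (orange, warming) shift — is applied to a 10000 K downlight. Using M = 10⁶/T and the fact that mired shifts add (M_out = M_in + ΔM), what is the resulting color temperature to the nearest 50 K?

3950 K

M_in = 10⁶/10000 = 100.00 mireds.
M_out = 100.00 + (+152) = 252.00 mireds.
T_out = 10⁶/252.00 = 3968.3 K → 3950 K.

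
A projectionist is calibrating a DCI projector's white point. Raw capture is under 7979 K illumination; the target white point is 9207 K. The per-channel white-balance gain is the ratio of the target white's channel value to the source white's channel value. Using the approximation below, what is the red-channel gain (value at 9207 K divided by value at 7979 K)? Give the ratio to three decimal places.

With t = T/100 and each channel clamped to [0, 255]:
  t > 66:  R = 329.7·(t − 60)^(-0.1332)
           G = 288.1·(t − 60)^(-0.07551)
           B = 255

0.938

At 7979 K (t = 79.79):
  R = 329.7·(79.79 − 60)^(-0.1332) = 329.7·19.79^(-0.1332) = 329.7·0.67191 = 221.530.
At 9207 K (t = 92.07):
  R = 329.7·(92.07 − 60)^(-0.1332) = 329.7·32.07^(-0.1332) = 329.7·0.63007 = 207.734.
Gain = 207.734 / 221.530 = 0.9377 → 0.938.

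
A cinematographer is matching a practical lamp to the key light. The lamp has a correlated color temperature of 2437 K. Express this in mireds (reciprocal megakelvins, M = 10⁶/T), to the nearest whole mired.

410 mireds

M = 10⁶ / 2437 = 410.341 → 410 mireds.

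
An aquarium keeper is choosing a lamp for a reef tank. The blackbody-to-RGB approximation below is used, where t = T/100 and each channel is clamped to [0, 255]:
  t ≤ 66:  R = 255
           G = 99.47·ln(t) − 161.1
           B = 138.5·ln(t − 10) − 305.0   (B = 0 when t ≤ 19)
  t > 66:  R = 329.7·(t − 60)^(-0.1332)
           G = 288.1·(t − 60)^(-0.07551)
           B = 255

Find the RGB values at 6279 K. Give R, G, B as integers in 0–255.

t = 6279/100 = 62.79; the t ≤ 66 branch applies.
R = 255 by definition for t ≤ 66.
G = 99.47·ln 62.79 − 161.1 = 99.47·4.1398 − 161.1 = 250.685.
B = 138.5·ln(62.79 − 10) − 305.0 = 138.5·ln 52.79 − 305.0 = 138.5·3.9663 − 305.0 = 244.336.
Rounded: (255, 251, 244).

R=255, G=251, B=244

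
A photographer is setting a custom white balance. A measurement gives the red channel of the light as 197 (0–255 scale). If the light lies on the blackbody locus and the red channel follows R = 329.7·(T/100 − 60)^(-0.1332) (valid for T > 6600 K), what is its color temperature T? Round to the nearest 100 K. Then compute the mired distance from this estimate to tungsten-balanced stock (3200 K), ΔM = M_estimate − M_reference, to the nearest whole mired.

-220 mireds

(t − 60)^(-0.1332) = 197/329.7 = 0.59751.
t − 60 = 0.59751^(1/-0.1332) = 0.59751^(-7.508) = 47.761, so t = 107.761.
T = 100·t = 10776 K → 10800 K to the nearest 100 K.
M_estimate = 10⁶/10800 = 92.59; M_reference = 10⁶/3200 = 312.50.
ΔM = 92.59 − 312.50 = -219.91 → -220 mireds.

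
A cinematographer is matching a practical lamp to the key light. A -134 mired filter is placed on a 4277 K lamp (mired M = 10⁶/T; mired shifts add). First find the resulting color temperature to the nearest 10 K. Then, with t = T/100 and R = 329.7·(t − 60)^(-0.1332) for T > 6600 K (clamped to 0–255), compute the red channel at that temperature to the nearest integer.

202

M_in = 10⁶/4277 = 233.81; M_out = 233.81 + (-134) = 99.81.
T_out = 10⁶/99.81 = 10019.2 K → 10020 K; t = 100.2.
R = 329.7·(100.2 − 60)^(-0.1332) = 329.7·40.2^(-0.1332) = 329.7·0.61139 = 201.575.
Rounded: 202.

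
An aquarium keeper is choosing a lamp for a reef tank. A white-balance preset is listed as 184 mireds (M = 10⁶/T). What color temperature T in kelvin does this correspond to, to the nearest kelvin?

T = 10⁶ / 184 = 5434.78 K → 5435 K.

5435 K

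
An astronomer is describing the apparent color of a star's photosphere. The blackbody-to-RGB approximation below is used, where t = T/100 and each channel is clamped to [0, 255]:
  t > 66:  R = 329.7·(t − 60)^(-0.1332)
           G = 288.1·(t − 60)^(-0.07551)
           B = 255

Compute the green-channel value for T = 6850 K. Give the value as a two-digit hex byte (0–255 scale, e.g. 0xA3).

0xF5

t = 6850/100 = 68.5; the t > 66 branch applies.
G = 288.1·(68.5 − 60)^(-0.07551) = 288.1·8.5^(-0.07551) = 288.1·0.85078 = 245.111.
Rounded: 245; in hex, 0xF5.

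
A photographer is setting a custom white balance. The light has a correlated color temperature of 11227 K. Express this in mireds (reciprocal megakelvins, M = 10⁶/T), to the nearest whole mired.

M = 10⁶ / 11227 = 89.071 → 89 mireds.

89 mireds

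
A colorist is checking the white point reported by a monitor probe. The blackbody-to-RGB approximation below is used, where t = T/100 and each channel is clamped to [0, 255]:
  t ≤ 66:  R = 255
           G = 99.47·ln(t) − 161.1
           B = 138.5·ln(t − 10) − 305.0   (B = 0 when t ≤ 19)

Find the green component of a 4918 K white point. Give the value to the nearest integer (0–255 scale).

t = 4918/100 = 49.18; the t ≤ 66 branch applies.
G = 99.47·ln 49.18 − 161.1 = 99.47·3.8955 − 161.1 = 226.384.
Rounded: 226.

226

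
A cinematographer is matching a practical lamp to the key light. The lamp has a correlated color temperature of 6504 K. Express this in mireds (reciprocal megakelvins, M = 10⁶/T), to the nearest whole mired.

154 mireds

M = 10⁶ / 6504 = 153.752 → 154 mireds.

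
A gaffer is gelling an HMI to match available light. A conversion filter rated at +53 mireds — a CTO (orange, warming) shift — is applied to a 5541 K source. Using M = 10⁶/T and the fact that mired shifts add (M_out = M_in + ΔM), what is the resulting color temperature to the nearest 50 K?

M_in = 10⁶/5541 = 180.47 mireds.
M_out = 180.47 + (+53) = 233.47 mireds.
T_out = 10⁶/233.47 = 4283.2 K → 4300 K.

4300 K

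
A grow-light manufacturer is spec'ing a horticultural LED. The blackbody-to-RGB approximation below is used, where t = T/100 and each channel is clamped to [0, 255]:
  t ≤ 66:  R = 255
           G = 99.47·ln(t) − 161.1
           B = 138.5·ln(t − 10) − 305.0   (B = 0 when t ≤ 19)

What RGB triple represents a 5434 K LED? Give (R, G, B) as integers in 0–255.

(255, 236, 220)

t = 5434/100 = 54.34; the t ≤ 66 branch applies.
R = 255 by definition for t ≤ 66.
G = 99.47·ln 54.34 − 161.1 = 99.47·3.9953 − 161.1 = 236.309.
B = 138.5·ln(54.34 − 10) − 305.0 = 138.5·ln 44.34 − 305.0 = 138.5·3.7919 − 305.0 = 220.176.
Rounded: (255, 236, 220).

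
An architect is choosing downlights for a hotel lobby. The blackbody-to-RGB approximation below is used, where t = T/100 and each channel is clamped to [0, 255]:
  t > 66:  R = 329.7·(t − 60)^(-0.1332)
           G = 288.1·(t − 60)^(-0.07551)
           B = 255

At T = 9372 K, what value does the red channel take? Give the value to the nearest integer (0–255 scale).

t = 9372/100 = 93.72; the t > 66 branch applies.
R = 329.7·(93.72 − 60)^(-0.1332) = 329.7·33.72^(-0.1332) = 329.7·0.62587 = 206.350.
Rounded: 206.

206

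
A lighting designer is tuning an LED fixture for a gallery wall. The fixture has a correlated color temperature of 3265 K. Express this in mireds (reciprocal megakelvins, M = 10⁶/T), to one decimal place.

M = 10⁶ / 3265 = 306.279 → 306.3 mireds.

306.3 mireds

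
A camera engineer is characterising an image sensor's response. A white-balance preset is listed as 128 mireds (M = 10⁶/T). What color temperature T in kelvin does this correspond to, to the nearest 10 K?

7810 K

T = 10⁶ / 128 = 7812.50 K → 7810 K.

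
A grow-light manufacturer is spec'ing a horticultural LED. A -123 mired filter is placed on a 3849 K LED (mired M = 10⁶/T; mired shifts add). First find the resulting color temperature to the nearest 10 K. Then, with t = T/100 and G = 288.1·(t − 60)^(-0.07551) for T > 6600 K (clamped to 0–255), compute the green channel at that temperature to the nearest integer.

237

M_in = 10⁶/3849 = 259.81; M_out = 259.81 + (-123) = 136.81.
T_out = 10⁶/136.81 = 7309.5 K → 7310 K; t = 73.1.
G = 288.1·(73.1 − 60)^(-0.07551) = 288.1·13.1^(-0.07551) = 288.1·0.82345 = 237.235.
Rounded: 237.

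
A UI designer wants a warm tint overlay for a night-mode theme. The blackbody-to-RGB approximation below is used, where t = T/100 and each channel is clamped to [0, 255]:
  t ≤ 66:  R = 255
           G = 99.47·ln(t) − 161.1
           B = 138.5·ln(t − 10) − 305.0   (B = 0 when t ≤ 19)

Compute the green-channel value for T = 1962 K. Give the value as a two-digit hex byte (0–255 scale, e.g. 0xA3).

t = 1962/100 = 19.62; the t ≤ 66 branch applies.
G = 99.47·ln 19.62 − 161.1 = 99.47·2.9765 − 161.1 = 134.977.
Rounded: 135; in hex, 0x87.

0x87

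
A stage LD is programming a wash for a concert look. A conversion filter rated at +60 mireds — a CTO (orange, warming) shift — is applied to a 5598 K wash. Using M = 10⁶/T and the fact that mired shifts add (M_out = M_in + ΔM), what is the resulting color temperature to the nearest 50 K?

M_in = 10⁶/5598 = 178.64 mireds.
M_out = 178.64 + (+60) = 238.64 mireds.
T_out = 10⁶/238.64 = 4190.5 K → 4200 K.

4200 K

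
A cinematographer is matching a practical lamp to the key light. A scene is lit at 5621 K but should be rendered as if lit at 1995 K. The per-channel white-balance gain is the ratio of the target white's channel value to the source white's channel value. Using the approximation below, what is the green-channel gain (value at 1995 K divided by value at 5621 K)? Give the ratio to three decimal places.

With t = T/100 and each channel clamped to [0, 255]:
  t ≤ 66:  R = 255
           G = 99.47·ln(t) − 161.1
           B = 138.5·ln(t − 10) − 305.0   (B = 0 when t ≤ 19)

At 5621 K (t = 56.21):
  G = 99.47·ln 56.21 − 161.1 = 99.47·4.0291 − 161.1 = 239.674.
At 1995 K (t = 19.95):
  G = 99.47·ln 19.95 − 161.1 = 99.47·2.9932 − 161.1 = 136.637.
Gain = 136.637 / 239.674 = 0.5701 → 0.570.

0.570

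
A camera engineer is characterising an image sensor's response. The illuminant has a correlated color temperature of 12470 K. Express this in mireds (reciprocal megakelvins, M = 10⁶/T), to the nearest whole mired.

M = 10⁶ / 12470 = 80.192 → 80 mireds.

80 mireds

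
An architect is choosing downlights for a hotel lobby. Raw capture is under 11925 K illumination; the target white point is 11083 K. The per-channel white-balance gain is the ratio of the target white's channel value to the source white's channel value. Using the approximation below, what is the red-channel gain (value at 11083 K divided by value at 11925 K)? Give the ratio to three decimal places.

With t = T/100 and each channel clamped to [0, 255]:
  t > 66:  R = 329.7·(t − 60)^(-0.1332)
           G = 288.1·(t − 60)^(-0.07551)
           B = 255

At 11925 K (t = 119.25):
  R = 329.7·(119.25 − 60)^(-0.1332) = 329.7·59.25^(-0.1332) = 329.7·0.58060 = 191.424.
At 11083 K (t = 110.83):
  R = 329.7·(110.83 − 60)^(-0.1332) = 329.7·50.83^(-0.1332) = 329.7·0.59258 = 195.373.
Gain = 195.373 / 191.424 = 1.0206 → 1.021.

1.021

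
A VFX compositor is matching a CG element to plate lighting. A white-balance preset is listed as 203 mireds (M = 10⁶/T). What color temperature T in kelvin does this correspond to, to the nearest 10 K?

4930 K

T = 10⁶ / 203 = 4926.11 K → 4930 K.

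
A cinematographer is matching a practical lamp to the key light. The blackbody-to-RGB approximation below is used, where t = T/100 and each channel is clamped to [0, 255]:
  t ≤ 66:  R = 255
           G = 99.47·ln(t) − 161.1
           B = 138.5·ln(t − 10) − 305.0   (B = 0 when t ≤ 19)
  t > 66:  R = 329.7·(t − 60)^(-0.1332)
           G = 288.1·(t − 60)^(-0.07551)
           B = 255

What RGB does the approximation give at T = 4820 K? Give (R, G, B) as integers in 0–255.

t = 4820/100 = 48.2; the t ≤ 66 branch applies.
R = 255 by definition for t ≤ 66.
G = 99.47·ln 48.2 − 161.1 = 99.47·3.8754 − 161.1 = 224.382.
B = 138.5·ln(48.2 − 10) − 305.0 = 138.5·ln 38.2 − 305.0 = 138.5·3.6428 − 305.0 = 199.533.
Rounded: (255, 224, 200).

(255, 224, 200)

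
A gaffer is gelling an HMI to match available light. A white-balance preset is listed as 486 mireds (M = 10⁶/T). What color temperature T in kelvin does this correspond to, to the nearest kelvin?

2058 K

T = 10⁶ / 486 = 2057.61 K → 2058 K.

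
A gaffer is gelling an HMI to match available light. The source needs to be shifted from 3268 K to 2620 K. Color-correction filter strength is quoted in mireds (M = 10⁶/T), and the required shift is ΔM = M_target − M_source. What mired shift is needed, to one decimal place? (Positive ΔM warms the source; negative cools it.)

M_source = 10⁶/3268 = 305.998; M_target = 10⁶/2620 = 381.679.
ΔM = 381.679 − 305.998 = 75.682 → +75.7 mireds, a warming shift.

+75.7 mireds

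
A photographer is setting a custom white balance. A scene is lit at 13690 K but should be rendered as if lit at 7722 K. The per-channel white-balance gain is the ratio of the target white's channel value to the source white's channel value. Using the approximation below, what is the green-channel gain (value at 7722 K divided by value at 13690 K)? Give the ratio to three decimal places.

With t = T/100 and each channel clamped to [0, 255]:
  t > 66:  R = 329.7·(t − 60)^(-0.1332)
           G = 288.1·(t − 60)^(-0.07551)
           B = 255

1.120

At 13690 K (t = 136.9):
  G = 288.1·(136.9 − 60)^(-0.07551) = 288.1·76.9^(-0.07551) = 288.1·0.72043 = 207.557.
At 7722 K (t = 77.22):
  G = 288.1·(77.22 − 60)^(-0.07551) = 288.1·17.22^(-0.07551) = 288.1·0.80662 = 232.386.
Gain = 232.386 / 207.557 = 1.1196 → 1.120.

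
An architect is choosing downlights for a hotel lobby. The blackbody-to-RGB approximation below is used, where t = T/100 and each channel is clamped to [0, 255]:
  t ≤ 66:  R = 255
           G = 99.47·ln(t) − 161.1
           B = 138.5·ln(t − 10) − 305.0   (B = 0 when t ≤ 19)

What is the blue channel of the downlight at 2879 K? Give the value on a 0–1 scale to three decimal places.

t = 2879/100 = 28.79; the t ≤ 66 branch applies.
B = 138.5·ln(28.79 − 10) − 305.0 = 138.5·ln 18.79 − 305.0 = 138.5·2.9333 − 305.0 = 101.265.
On a 0–1 scale: 101.265/255 = 0.3971 → 0.397.

0.397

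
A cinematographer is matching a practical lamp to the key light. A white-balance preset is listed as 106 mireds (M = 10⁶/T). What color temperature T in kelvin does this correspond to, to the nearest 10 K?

T = 10⁶ / 106 = 9433.96 K → 9430 K.

9430 K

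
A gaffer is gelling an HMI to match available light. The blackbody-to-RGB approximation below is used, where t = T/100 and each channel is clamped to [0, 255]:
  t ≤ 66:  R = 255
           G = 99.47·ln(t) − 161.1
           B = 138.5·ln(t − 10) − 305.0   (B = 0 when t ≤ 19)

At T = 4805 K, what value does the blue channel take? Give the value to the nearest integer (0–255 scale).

t = 4805/100 = 48.05; the t ≤ 66 branch applies.
B = 138.5·ln(48.05 − 10) − 305.0 = 138.5·ln 38.05 − 305.0 = 138.5·3.6389 − 305.0 = 198.988.
Rounded: 199.

199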